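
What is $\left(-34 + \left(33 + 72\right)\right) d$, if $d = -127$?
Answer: $-9017$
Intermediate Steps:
$\left(-34 + \left(33 + 72\right)\right) d = \left(-34 + \left(33 + 72\right)\right) \left(-127\right) = \left(-34 + 105\right) \left(-127\right) = 71 \left(-127\right) = -9017$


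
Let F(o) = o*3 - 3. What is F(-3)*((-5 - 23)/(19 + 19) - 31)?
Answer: 7236/19 ≈ 380.84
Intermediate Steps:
F(o) = -3 + 3*o (F(o) = 3*o - 3 = -3 + 3*o)
F(-3)*((-5 - 23)/(19 + 19) - 31) = (-3 + 3*(-3))*((-5 - 23)/(19 + 19) - 31) = (-3 - 9)*(-28/38 - 31) = -12*(-28*1/38 - 31) = -12*(-14/19 - 31) = -12*(-603/19) = 7236/19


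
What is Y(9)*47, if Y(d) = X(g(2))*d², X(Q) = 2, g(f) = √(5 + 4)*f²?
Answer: 7614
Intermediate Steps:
g(f) = 3*f² (g(f) = √9*f² = 3*f²)
Y(d) = 2*d²
Y(9)*47 = (2*9²)*47 = (2*81)*47 = 162*47 = 7614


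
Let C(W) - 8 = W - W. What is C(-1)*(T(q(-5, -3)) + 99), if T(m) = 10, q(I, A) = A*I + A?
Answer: 872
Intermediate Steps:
q(I, A) = A + A*I
C(W) = 8 (C(W) = 8 + (W - W) = 8 + 0 = 8)
C(-1)*(T(q(-5, -3)) + 99) = 8*(10 + 99) = 8*109 = 872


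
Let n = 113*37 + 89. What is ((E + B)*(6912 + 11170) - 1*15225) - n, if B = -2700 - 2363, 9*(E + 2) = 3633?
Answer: -252917173/3 ≈ -8.4306e+7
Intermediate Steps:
E = 1205/3 (E = -2 + (⅑)*3633 = -2 + 1211/3 = 1205/3 ≈ 401.67)
B = -5063
n = 4270 (n = 4181 + 89 = 4270)
((E + B)*(6912 + 11170) - 1*15225) - n = ((1205/3 - 5063)*(6912 + 11170) - 1*15225) - 1*4270 = (-13984/3*18082 - 15225) - 4270 = (-252858688/3 - 15225) - 4270 = -252904363/3 - 4270 = -252917173/3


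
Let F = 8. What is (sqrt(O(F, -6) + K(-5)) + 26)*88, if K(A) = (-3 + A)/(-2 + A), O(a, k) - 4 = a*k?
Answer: 2288 + 880*I*sqrt(21)/7 ≈ 2288.0 + 576.1*I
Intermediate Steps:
O(a, k) = 4 + a*k
K(A) = (-3 + A)/(-2 + A)
(sqrt(O(F, -6) + K(-5)) + 26)*88 = (sqrt((4 + 8*(-6)) + (-3 - 5)/(-2 - 5)) + 26)*88 = (sqrt((4 - 48) - 8/(-7)) + 26)*88 = (sqrt(-44 - 1/7*(-8)) + 26)*88 = (sqrt(-44 + 8/7) + 26)*88 = (sqrt(-300/7) + 26)*88 = (10*I*sqrt(21)/7 + 26)*88 = (26 + 10*I*sqrt(21)/7)*88 = 2288 + 880*I*sqrt(21)/7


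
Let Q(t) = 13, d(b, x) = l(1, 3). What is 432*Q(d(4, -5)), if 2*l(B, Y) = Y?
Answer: 5616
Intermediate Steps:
l(B, Y) = Y/2
d(b, x) = 3/2 (d(b, x) = (½)*3 = 3/2)
432*Q(d(4, -5)) = 432*13 = 5616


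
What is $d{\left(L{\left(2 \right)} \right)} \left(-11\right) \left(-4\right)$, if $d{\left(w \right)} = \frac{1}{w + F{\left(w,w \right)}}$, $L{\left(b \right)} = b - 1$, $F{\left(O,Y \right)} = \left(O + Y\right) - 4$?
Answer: $-44$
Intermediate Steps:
$F{\left(O,Y \right)} = -4 + O + Y$
$L{\left(b \right)} = -1 + b$
$d{\left(w \right)} = \frac{1}{-4 + 3 w}$ ($d{\left(w \right)} = \frac{1}{w + \left(-4 + w + w\right)} = \frac{1}{w + \left(-4 + 2 w\right)} = \frac{1}{-4 + 3 w}$)
$d{\left(L{\left(2 \right)} \right)} \left(-11\right) \left(-4\right) = \frac{1}{-4 + 3 \left(-1 + 2\right)} \left(-11\right) \left(-4\right) = \frac{1}{-4 + 3 \cdot 1} \left(-11\right) \left(-4\right) = \frac{1}{-4 + 3} \left(-11\right) \left(-4\right) = \frac{1}{-1} \left(-11\right) \left(-4\right) = \left(-1\right) \left(-11\right) \left(-4\right) = 11 \left(-4\right) = -44$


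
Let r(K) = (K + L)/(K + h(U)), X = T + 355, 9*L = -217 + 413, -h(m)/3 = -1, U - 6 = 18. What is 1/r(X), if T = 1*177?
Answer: 4815/4984 ≈ 0.96609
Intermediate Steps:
U = 24 (U = 6 + 18 = 24)
h(m) = 3 (h(m) = -3*(-1) = 3)
T = 177
L = 196/9 (L = (-217 + 413)/9 = (1/9)*196 = 196/9 ≈ 21.778)
X = 532 (X = 177 + 355 = 532)
r(K) = (196/9 + K)/(3 + K) (r(K) = (K + 196/9)/(K + 3) = (196/9 + K)/(3 + K))
1/r(X) = 1/((196/9 + 532)/(3 + 532)) = 1/((4984/9)/535) = 1/((1/535)*(4984/9)) = 1/(4984/4815) = 4815/4984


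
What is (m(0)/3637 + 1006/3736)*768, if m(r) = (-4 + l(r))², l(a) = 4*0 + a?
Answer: 356985408/1698479 ≈ 210.18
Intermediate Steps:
l(a) = a (l(a) = 0 + a = a)
m(r) = (-4 + r)²
(m(0)/3637 + 1006/3736)*768 = ((-4 + 0)²/3637 + 1006/3736)*768 = ((-4)²*(1/3637) + 1006*(1/3736))*768 = (16*(1/3637) + 503/1868)*768 = (16/3637 + 503/1868)*768 = (1859299/6793916)*768 = 356985408/1698479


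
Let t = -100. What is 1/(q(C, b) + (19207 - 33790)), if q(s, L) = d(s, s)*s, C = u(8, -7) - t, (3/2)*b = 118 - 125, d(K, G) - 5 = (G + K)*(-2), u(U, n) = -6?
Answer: -1/49457 ≈ -2.0220e-5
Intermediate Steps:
d(K, G) = 5 - 2*G - 2*K (d(K, G) = 5 + (G + K)*(-2) = 5 + (-2*G - 2*K) = 5 - 2*G - 2*K)
b = -14/3 (b = 2*(118 - 125)/3 = (2/3)*(-7) = -14/3 ≈ -4.6667)
C = 94 (C = -6 - 1*(-100) = -6 + 100 = 94)
q(s, L) = s*(5 - 4*s) (q(s, L) = (5 - 2*s - 2*s)*s = (5 - 4*s)*s = s*(5 - 4*s))
1/(q(C, b) + (19207 - 33790)) = 1/(94*(5 - 4*94) + (19207 - 33790)) = 1/(94*(5 - 376) - 14583) = 1/(94*(-371) - 14583) = 1/(-34874 - 14583) = 1/(-49457) = -1/49457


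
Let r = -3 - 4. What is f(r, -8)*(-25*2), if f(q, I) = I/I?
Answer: -50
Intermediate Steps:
r = -7
f(q, I) = 1
f(r, -8)*(-25*2) = 1*(-25*2) = 1*(-50) = -50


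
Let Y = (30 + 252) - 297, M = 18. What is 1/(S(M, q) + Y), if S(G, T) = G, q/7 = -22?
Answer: 1/3 ≈ 0.33333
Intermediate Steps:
q = -154 (q = 7*(-22) = -154)
Y = -15 (Y = 282 - 297 = -15)
1/(S(M, q) + Y) = 1/(18 - 15) = 1/3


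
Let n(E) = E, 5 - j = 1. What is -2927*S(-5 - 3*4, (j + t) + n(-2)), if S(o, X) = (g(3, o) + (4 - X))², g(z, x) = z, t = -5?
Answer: -292700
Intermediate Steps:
j = 4 (j = 5 - 1*1 = 5 - 1 = 4)
S(o, X) = (7 - X)² (S(o, X) = (3 + (4 - X))² = (7 - X)²)
-2927*S(-5 - 3*4, (j + t) + n(-2)) = -2927*(7 - ((4 - 5) - 2))² = -2927*(7 - (-1 - 2))² = -2927*(7 - 1*(-3))² = -2927*(7 + 3)² = -2927*10² = -2927*100 = -292700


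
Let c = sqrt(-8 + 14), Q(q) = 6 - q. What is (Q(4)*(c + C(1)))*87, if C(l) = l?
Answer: 174 + 174*sqrt(6) ≈ 600.21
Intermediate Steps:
c = sqrt(6) ≈ 2.4495
(Q(4)*(c + C(1)))*87 = ((6 - 1*4)*(sqrt(6) + 1))*87 = ((6 - 4)*(1 + sqrt(6)))*87 = (2*(1 + sqrt(6)))*87 = (2 + 2*sqrt(6))*87 = 174 + 174*sqrt(6)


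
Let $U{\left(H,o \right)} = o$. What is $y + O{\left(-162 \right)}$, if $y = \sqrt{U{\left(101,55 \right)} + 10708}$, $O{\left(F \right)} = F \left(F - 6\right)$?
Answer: $27216 + \sqrt{10763} \approx 27320.0$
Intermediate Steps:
$O{\left(F \right)} = F \left(-6 + F\right)$
$y = \sqrt{10763}$ ($y = \sqrt{55 + 10708} = \sqrt{10763} \approx 103.74$)
$y + O{\left(-162 \right)} = \sqrt{10763} - 162 \left(-6 - 162\right) = \sqrt{10763} - -27216 = \sqrt{10763} + 27216 = 27216 + \sqrt{10763}$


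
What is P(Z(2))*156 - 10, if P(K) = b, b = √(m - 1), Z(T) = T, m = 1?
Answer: -10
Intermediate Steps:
b = 0 (b = √(1 - 1) = √0 = 0)
P(K) = 0
P(Z(2))*156 - 10 = 0*156 - 10 = 0 - 10 = -10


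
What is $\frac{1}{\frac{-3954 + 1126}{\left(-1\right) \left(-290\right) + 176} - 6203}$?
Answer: $- \frac{233}{1446713} \approx -0.00016105$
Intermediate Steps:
$\frac{1}{\frac{-3954 + 1126}{\left(-1\right) \left(-290\right) + 176} - 6203} = \frac{1}{- \frac{2828}{290 + 176} - 6203} = \frac{1}{- \frac{2828}{466} - 6203} = \frac{1}{\left(-2828\right) \frac{1}{466} - 6203} = \frac{1}{- \frac{1414}{233} - 6203} = \frac{1}{- \frac{1446713}{233}} = - \frac{233}{1446713}$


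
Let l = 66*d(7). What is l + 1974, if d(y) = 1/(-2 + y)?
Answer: 9936/5 ≈ 1987.2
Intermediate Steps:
l = 66/5 (l = 66/(-2 + 7) = 66/5 ≈ 13.200)
l + 1974 = 66/5 + 1974 = 9936/5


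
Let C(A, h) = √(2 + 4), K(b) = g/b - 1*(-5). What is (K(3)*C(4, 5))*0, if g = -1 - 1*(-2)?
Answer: 0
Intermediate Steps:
g = 1 (g = -1 + 2 = 1)
K(b) = 5 + 1/b (K(b) = 1/b - 1*(-5) = 1/b + 5 = 5 + 1/b)
C(A, h) = √6
(K(3)*C(4, 5))*0 = ((5 + 1/3)*√6)*0 = ((5 + ⅓)*√6)*0 = (16*√6/3)*0 = 0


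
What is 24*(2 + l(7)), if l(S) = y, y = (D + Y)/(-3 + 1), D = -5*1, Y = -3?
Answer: 144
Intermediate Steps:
D = -5
y = 4 (y = (-5 - 3)/(-3 + 1) = -8/(-2) = -8*(-½) = 4)
l(S) = 4
24*(2 + l(7)) = 24*(2 + 4) = 24*6 = 144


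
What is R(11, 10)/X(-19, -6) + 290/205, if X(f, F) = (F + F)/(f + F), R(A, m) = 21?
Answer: 7407/164 ≈ 45.165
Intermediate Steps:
X(f, F) = 2*F/(F + f) (X(f, F) = (2*F)/(F + f) = 2*F/(F + f))
R(11, 10)/X(-19, -6) + 290/205 = 21/((2*(-6)/(-6 - 19))) + 290/205 = 21/((2*(-6)/(-25))) + 290*(1/205) = 21/((2*(-6)*(-1/25))) + 58/41 = 21/(12/25) + 58/41 = 21*(25/12) + 58/41 = 175/4 + 58/41 = 7407/164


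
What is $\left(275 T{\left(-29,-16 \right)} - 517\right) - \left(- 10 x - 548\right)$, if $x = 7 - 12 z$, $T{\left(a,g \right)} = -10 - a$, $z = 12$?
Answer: $3886$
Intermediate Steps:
$x = -137$ ($x = 7 - 144 = -137$)
$\left(275 T{\left(-29,-16 \right)} - 517\right) - \left(- 10 x - 548\right) = \left(275 \left(-10 - -29\right) - 517\right) - \left(\left(-10\right) \left(-137\right) - 548\right) = \left(275 \left(-10 + 29\right) - 517\right) - \left(1370 - 548\right) = \left(275 \cdot 19 - 517\right) - 822 = \left(5225 - 517\right) - 822 = 4708 - 822 = 3886$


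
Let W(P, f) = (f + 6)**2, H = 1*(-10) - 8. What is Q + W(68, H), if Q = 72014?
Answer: 72158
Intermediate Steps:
H = -18 (H = -10 - 8 = -18)
W(P, f) = (6 + f)**2
Q + W(68, H) = 72014 + (6 - 18)**2 = 72014 + (-12)**2 = 72014 + 144 = 72158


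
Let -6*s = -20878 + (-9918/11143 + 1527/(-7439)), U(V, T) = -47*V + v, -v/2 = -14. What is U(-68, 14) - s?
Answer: -127248315281/497356662 ≈ -255.85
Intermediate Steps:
v = 28 (v = -2*(-14) = 28)
U(V, T) = 28 - 47*V (U(V, T) = -47*V + 28 = 28 - 47*V)
s = 1730726193569/497356662 (s = -(-20878 + (-9918/11143 + 1527/(-7439)))/6 = -(-20878 + (-9918*1/11143 + 1527*(-1/7439)))/6 = -(-20878 + (-9918/11143 - 1527/7439))/6 = -(-20878 - 90795363/82892777)/6 = -1/6*(-1730726193569/82892777) = 1730726193569/497356662 ≈ 3479.8)
U(-68, 14) - s = (28 - 47*(-68)) - 1*1730726193569/497356662 = (28 + 3196) - 1730726193569/497356662 = 3224 - 1730726193569/497356662 = -127248315281/497356662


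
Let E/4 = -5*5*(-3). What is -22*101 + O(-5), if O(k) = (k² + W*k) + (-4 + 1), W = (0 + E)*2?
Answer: -5200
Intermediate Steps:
E = 300 (E = 4*(-5*5*(-3)) = 4*(-25*(-3)) = 4*75 = 300)
W = 600 (W = (0 + 300)*2 = 300*2 = 600)
O(k) = -3 + k² + 600*k (O(k) = (k² + 600*k) + (-4 + 1) = (k² + 600*k) - 3 = -3 + k² + 600*k)
-22*101 + O(-5) = -22*101 + (-3 + (-5)² + 600*(-5)) = -2222 + (-3 + 25 - 3000) = -2222 - 2978 = -5200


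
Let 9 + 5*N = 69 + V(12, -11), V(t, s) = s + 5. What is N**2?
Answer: 2916/25 ≈ 116.64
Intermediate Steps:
V(t, s) = 5 + s
N = 54/5 (N = -9/5 + (69 + (5 - 11))/5 = -9/5 + (69 - 6)/5 = -9/5 + (1/5)*63 = -9/5 + 63/5 = 54/5 ≈ 10.800)
N**2 = (54/5)**2 = 2916/25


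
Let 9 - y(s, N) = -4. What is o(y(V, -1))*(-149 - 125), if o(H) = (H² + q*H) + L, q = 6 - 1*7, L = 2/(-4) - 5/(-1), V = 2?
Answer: -43977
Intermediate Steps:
L = 9/2 (L = 2*(-¼) - 5*(-1) = -½ + 5 = 9/2 ≈ 4.5000)
q = -1 (q = 6 - 7 = -1)
y(s, N) = 13 (y(s, N) = 9 - 1*(-4) = 9 + 4 = 13)
o(H) = 9/2 + H² - H (o(H) = (H² - H) + 9/2 = 9/2 + H² - H)
o(y(V, -1))*(-149 - 125) = (9/2 + 13² - 1*13)*(-149 - 125) = (9/2 + 169 - 13)*(-274) = (321/2)*(-274) = -43977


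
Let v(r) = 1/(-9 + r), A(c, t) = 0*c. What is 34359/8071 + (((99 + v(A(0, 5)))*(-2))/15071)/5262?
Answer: 1751651270263/411466738977 ≈ 4.2571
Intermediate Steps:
A(c, t) = 0
34359/8071 + (((99 + v(A(0, 5)))*(-2))/15071)/5262 = 34359/8071 + (((99 + 1/(-9 + 0))*(-2))/15071)/5262 = 34359*(1/8071) + (((99 + 1/(-9))*(-2))*(1/15071))*(1/5262) = 34359/8071 + (((99 - ⅑)*(-2))*(1/15071))*(1/5262) = 34359/8071 + (((890/9)*(-2))*(1/15071))*(1/5262) = 34359/8071 - 1780/9*1/15071*(1/5262) = 34359/8071 - 1780/135639*1/5262 = 34359/8071 - 890/356866209 = 1751651270263/411466738977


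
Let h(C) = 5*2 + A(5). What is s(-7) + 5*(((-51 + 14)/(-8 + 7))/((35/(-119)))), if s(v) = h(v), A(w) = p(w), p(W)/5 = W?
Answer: -594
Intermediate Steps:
p(W) = 5*W
A(w) = 5*w
h(C) = 35 (h(C) = 5*2 + 5*5 = 10 + 25 = 35)
s(v) = 35
s(-7) + 5*(((-51 + 14)/(-8 + 7))/((35/(-119)))) = 35 + 5*(((-51 + 14)/(-8 + 7))/((35/(-119)))) = 35 + 5*((-37/(-1))/((35*(-1/119)))) = 35 + 5*((-37*(-1))/(-5/17)) = 35 + 5*(37*(-17/5)) = 35 + 5*(-629/5) = 35 - 629 = -594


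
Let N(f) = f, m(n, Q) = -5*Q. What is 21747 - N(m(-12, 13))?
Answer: 21812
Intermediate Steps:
21747 - N(m(-12, 13)) = 21747 - (-5)*13 = 21747 - 1*(-65) = 21747 + 65 = 21812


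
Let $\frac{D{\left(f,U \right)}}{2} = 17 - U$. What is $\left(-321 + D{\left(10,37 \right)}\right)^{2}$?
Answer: $130321$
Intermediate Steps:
$D{\left(f,U \right)} = 34 - 2 U$ ($D{\left(f,U \right)} = 2 \left(17 - U\right) = 34 - 2 U$)
$\left(-321 + D{\left(10,37 \right)}\right)^{2} = \left(-321 + \left(34 - 74\right)\right)^{2} = \left(-321 - 40\right)^{2} = \left(-361\right)^{2} = 130321$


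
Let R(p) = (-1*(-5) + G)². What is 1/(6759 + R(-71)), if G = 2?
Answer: 1/6808 ≈ 0.00014689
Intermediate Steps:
R(p) = 49 (R(p) = (-1*(-5) + 2)² = (5 + 2)² = 7² = 49)
1/(6759 + R(-71)) = 1/(6759 + 49) = 1/6808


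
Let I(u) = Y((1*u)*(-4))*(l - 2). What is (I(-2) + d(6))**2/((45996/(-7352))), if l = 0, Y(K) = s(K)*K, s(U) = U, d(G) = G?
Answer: -27356792/11499 ≈ -2379.1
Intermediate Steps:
Y(K) = K**2 (Y(K) = K*K = K**2)
I(u) = -32*u**2 (I(u) = ((1*u)*(-4))**2*(0 - 2) = (u*(-4))**2*(-2) = (-4*u)**2*(-2) = (16*u**2)*(-2) = -32*u**2)
(I(-2) + d(6))**2/((45996/(-7352))) = (-32*(-2)**2 + 6)**2/((45996/(-7352))) = (-32*4 + 6)**2/((45996*(-1/7352))) = (-128 + 6)**2/(-11499/1838) = (-122)**2*(-1838/11499) = 14884*(-1838/11499) = -27356792/11499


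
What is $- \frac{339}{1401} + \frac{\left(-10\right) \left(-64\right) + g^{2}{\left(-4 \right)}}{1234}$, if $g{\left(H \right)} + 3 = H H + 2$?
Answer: $\frac{264513}{576278} \approx 0.459$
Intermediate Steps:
$g{\left(H \right)} = -1 + H^{2}$ ($g{\left(H \right)} = -3 + \left(H H + 2\right) = -3 + \left(H^{2} + 2\right) = -3 + \left(2 + H^{2}\right) = -1 + H^{2}$)
$- \frac{339}{1401} + \frac{\left(-10\right) \left(-64\right) + g^{2}{\left(-4 \right)}}{1234} = - \frac{339}{1401} + \frac{\left(-10\right) \left(-64\right) + \left(-1 + \left(-4\right)^{2}\right)^{2}}{1234} = \left(-339\right) \frac{1}{1401} + \left(640 + \left(-1 + 16\right)^{2}\right) \frac{1}{1234} = - \frac{113}{467} + \left(640 + 15^{2}\right) \frac{1}{1234} = - \frac{113}{467} + \left(640 + 225\right) \frac{1}{1234} = - \frac{113}{467} + 865 \cdot \frac{1}{1234} = - \frac{113}{467} + \frac{865}{1234} = \frac{264513}{576278}$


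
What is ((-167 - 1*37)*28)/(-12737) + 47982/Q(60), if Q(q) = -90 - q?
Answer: -101714989/318425 ≈ -319.43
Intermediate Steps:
((-167 - 1*37)*28)/(-12737) + 47982/Q(60) = ((-167 - 1*37)*28)/(-12737) + 47982/(-90 - 1*60) = ((-167 - 37)*28)*(-1/12737) + 47982/(-90 - 60) = -204*28*(-1/12737) + 47982/(-150) = -5712*(-1/12737) + 47982*(-1/150) = 5712/12737 - 7997/25 = -101714989/318425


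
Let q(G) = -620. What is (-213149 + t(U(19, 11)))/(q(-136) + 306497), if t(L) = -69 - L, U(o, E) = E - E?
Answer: -6878/9867 ≈ -0.69707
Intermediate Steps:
U(o, E) = 0
(-213149 + t(U(19, 11)))/(q(-136) + 306497) = (-213149 + (-69 - 1*0))/(-620 + 306497) = (-213149 + (-69 + 0))/305877 = (-213149 - 69)*(1/305877) = -213218*1/305877 = -6878/9867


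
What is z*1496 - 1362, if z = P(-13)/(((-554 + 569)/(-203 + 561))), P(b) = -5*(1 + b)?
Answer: 2140910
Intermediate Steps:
P(b) = -5 - 5*b
z = 1432 (z = (-5 - 5*(-13))/(((-554 + 569)/(-203 + 561))) = (-5 + 65)/((15/358)) = 60/((15*(1/358))) = 60/(15/358) = 60*(358/15) = 1432)
z*1496 - 1362 = 1432*1496 - 1362 = 2142272 - 1362 = 2140910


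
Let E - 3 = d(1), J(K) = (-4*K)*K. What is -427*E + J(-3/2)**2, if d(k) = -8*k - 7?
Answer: 5205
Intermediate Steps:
d(k) = -7 - 8*k
J(K) = -4*K**2
E = -12 (E = 3 + (-7 - 8*1) = 3 + (-7 - 8) = 3 - 15 = -12)
-427*E + J(-3/2)**2 = -427*(-12) + (-4*(-3/2)**2)**2 = 5124 + (-4*(-3*1/2)**2)**2 = 5124 + (-4*(-3/2)**2)**2 = 5124 + (-4*9/4)**2 = 5124 + (-9)**2 = 5124 + 81 = 5205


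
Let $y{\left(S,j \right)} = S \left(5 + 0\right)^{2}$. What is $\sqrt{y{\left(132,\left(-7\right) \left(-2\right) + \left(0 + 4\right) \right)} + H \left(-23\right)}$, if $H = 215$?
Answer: $i \sqrt{1645} \approx 40.559 i$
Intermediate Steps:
$y{\left(S,j \right)} = 25 S$ ($y{\left(S,j \right)} = S 5^{2} = S 25 = 25 S$)
$\sqrt{y{\left(132,\left(-7\right) \left(-2\right) + \left(0 + 4\right) \right)} + H \left(-23\right)} = \sqrt{25 \cdot 132 + 215 \left(-23\right)} = \sqrt{3300 - 4945} = \sqrt{-1645} = i \sqrt{1645}$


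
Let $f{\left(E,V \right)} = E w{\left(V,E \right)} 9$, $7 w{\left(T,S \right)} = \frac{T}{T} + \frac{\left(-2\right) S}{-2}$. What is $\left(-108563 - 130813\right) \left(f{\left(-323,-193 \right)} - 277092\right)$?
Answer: $34319337120$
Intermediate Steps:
$w{\left(T,S \right)} = \frac{1}{7} + \frac{S}{7}$ ($w{\left(T,S \right)} = \frac{\frac{T}{T} + \frac{\left(-2\right) S}{-2}}{7} = \frac{1 + - 2 S \left(- \frac{1}{2}\right)}{7} = \frac{1 + S}{7} = \frac{1}{7} + \frac{S}{7}$)
$f{\left(E,V \right)} = 9 E \left(\frac{1}{7} + \frac{E}{7}\right)$ ($f{\left(E,V \right)} = E \left(\frac{1}{7} + \frac{E}{7}\right) 9 = 9 E \left(\frac{1}{7} + \frac{E}{7}\right)$)
$\left(-108563 - 130813\right) \left(f{\left(-323,-193 \right)} - 277092\right) = \left(-108563 - 130813\right) \left(\frac{9}{7} \left(-323\right) \left(1 - 323\right) - 277092\right) = - 239376 \left(\frac{9}{7} \left(-323\right) \left(-322\right) - 277092\right) = - 239376 \left(133722 - 277092\right) = \left(-239376\right) \left(-143370\right) = 34319337120$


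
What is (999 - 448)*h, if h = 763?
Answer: 420413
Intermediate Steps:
(999 - 448)*h = (999 - 448)*763 = 551*763 = 420413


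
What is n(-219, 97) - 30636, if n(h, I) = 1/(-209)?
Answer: -6402925/209 ≈ -30636.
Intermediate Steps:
n(h, I) = -1/209
n(-219, 97) - 30636 = -1/209 - 30636 = -6402925/209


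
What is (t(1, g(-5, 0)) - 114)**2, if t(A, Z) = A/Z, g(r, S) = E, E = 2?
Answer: 51529/4 ≈ 12882.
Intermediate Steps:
g(r, S) = 2
(t(1, g(-5, 0)) - 114)**2 = (1/2 - 114)**2 = (-227/2)**2 = 51529/4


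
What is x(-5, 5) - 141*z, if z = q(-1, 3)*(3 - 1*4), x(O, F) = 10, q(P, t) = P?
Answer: -131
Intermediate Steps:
z = 1 (z = -(3 - 1*4) = -(3 - 4) = -1*(-1) = 1)
x(-5, 5) - 141*z = 10 - 141*1 = 10 - 141 = -131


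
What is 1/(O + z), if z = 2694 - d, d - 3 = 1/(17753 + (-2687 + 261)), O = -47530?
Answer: -15327/687247354 ≈ -2.2302e-5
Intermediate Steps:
d = 45982/15327 (d = 3 + 1/(17753 + (-2687 + 261)) = 3 + 1/(17753 - 2426) = 3 + 1/15327 = 45982/15327 ≈ 3.0001)
z = 41244956/15327 (z = 2694 - 1*45982/15327 = 2694 - 45982/15327 = 41244956/15327 ≈ 2691.0)
1/(O + z) = 1/(-47530 + 41244956/15327) = 1/(-687247354/15327) = -15327/687247354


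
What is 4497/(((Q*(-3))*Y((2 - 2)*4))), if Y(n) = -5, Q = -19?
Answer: -1499/95 ≈ -15.779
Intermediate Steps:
4497/(((Q*(-3))*Y((2 - 2)*4))) = 4497/((-19*(-3)*(-5))) = 4497/((57*(-5))) = 4497/(-285) = 4497*(-1/285) = -1499/95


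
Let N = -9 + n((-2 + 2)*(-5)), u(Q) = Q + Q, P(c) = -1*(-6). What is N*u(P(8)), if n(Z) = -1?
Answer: -120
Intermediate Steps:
P(c) = 6
u(Q) = 2*Q
N = -10 (N = -9 - 1 = -10)
N*u(P(8)) = -20*6 = -10*12 = -120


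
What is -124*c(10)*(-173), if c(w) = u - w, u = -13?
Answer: -493396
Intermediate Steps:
c(w) = -13 - w
-124*c(10)*(-173) = -124*(-13 - 1*10)*(-173) = -124*(-13 - 10)*(-173) = -124*(-23)*(-173) = 2852*(-173) = -493396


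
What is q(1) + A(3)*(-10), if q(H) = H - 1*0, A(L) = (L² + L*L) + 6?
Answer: -239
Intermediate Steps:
A(L) = 6 + 2*L² (A(L) = (L² + L²) + 6 = 2*L² + 6 = 6 + 2*L²)
q(H) = H (q(H) = H + 0 = H)
q(1) + A(3)*(-10) = 1 + (6 + 2*3²)*(-10) = 1 + (6 + 2*9)*(-10) = 1 + (6 + 18)*(-10) = 1 + 24*(-10) = 1 - 240 = -239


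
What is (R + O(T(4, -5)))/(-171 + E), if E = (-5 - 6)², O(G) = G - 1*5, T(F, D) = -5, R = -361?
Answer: 371/50 ≈ 7.4200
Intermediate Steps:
O(G) = -5 + G (O(G) = G - 5 = -5 + G)
E = 121 (E = (-11)² = 121)
(R + O(T(4, -5)))/(-171 + E) = (-361 + (-5 - 5))/(-171 + 121) = (-361 - 10)/(-50) = -371*(-1/50) = 371/50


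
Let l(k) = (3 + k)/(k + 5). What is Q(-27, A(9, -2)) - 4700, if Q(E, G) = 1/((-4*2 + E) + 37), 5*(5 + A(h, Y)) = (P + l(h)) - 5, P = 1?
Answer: -9399/2 ≈ -4699.5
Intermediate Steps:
l(k) = (3 + k)/(5 + k)
A(h, Y) = -29/5 + (3 + h)/(5*(5 + h)) (A(h, Y) = -5 + ((1 + (3 + h)/(5 + h)) - 5)/5 = -5 + (-4 + (3 + h)/(5 + h))/5 = -5 + (-⅘ + (3 + h)/(5*(5 + h))) = -29/5 + (3 + h)/(5*(5 + h)))
Q(E, G) = 1/(29 + E) (Q(E, G) = 1/((-8 + E) + 37) = 1/(29 + E))
Q(-27, A(9, -2)) - 4700 = 1/(29 - 27) - 4700 = 1/2 - 4700 = ½ - 4700 = -9399/2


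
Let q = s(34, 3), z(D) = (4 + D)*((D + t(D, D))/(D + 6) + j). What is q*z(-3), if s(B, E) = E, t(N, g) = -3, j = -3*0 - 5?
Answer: -21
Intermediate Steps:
j = -5 (j = 0 - 5 = -5)
z(D) = (-5 + (-3 + D)/(6 + D))*(4 + D) (z(D) = (4 + D)*((D - 3)/(D + 6) - 5) = (4 + D)*((-3 + D)/(6 + D) - 5) = (4 + D)*(-5 + (-3 + D)/(6 + D)) = (-5 + (-3 + D)/(6 + D))*(4 + D))
q = 3
q*z(-3) = 3*((-132 - 49*(-3) - 4*(-3)²)/(6 - 3)) = 3*((-132 + 147 - 4*9)/3) = 3*((-132 + 147 - 36)/3) = 3*((⅓)*(-21)) = 3*(-7) = -21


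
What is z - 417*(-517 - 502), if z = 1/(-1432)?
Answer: 608489735/1432 ≈ 4.2492e+5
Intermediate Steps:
z = -1/1432 ≈ -0.00069832
z - 417*(-517 - 502) = -1/1432 - 417*(-517 - 502) = -1/1432 - 417*(-1019) = -1/1432 + 424923 = 608489735/1432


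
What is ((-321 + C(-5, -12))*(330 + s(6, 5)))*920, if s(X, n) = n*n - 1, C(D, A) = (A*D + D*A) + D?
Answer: -67090080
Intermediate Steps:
C(D, A) = D + 2*A*D (C(D, A) = (A*D + A*D) + D = 2*A*D + D = D + 2*A*D)
s(X, n) = -1 + n² (s(X, n) = n² - 1 = -1 + n²)
((-321 + C(-5, -12))*(330 + s(6, 5)))*920 = ((-321 - 5*(1 + 2*(-12)))*(330 + (-1 + 5²)))*920 = ((-321 - 5*(1 - 24))*(330 + (-1 + 25)))*920 = ((-321 - 5*(-23))*(330 + 24))*920 = ((-321 + 115)*354)*920 = -206*354*920 = -72924*920 = -67090080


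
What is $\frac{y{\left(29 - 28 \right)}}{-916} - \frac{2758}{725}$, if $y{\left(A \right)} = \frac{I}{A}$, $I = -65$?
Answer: $- \frac{2479203}{664100} \approx -3.7332$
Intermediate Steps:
$y{\left(A \right)} = - \frac{65}{A}$
$\frac{y{\left(29 - 28 \right)}}{-916} - \frac{2758}{725} = \frac{\left(-65\right) \frac{1}{29 - 28}}{-916} - \frac{2758}{725} = - \frac{65}{29 - 28} \left(- \frac{1}{916}\right) - \frac{2758}{725} = - \frac{65}{1} \left(- \frac{1}{916}\right) - \frac{2758}{725} = \left(-65\right) 1 \left(- \frac{1}{916}\right) - \frac{2758}{725} = \left(-65\right) \left(- \frac{1}{916}\right) - \frac{2758}{725} = \frac{65}{916} - \frac{2758}{725} = - \frac{2479203}{664100}$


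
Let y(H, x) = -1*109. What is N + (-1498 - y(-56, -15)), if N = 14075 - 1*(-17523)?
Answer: 30209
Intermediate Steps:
y(H, x) = -109
N = 31598 (N = 14075 + 17523 = 31598)
N + (-1498 - y(-56, -15)) = 31598 + (-1498 - 1*(-109)) = 31598 + (-1498 + 109) = 31598 - 1389 = 30209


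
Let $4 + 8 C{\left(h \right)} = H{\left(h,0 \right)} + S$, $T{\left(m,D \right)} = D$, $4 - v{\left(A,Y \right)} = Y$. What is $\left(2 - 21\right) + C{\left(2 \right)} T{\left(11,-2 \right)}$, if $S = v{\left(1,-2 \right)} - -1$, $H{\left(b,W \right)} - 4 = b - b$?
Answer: $- \frac{83}{4} \approx -20.75$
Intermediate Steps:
$H{\left(b,W \right)} = 4$ ($H{\left(b,W \right)} = 4 + \left(b - b\right) = 4 + 0 = 4$)
$v{\left(A,Y \right)} = 4 - Y$
$S = 7$ ($S = \left(4 - -2\right) - -1 = \left(4 + 2\right) + 1 = 6 + 1 = 7$)
$C{\left(h \right)} = \frac{7}{8}$ ($C{\left(h \right)} = - \frac{1}{2} + \frac{4 + 7}{8} = - \frac{1}{2} + \frac{1}{8} \cdot 11 = - \frac{1}{2} + \frac{11}{8} = \frac{7}{8}$)
$\left(2 - 21\right) + C{\left(2 \right)} T{\left(11,-2 \right)} = \left(2 - 21\right) + \frac{7}{8} \left(-2\right) = \left(2 - 21\right) - \frac{7}{4} = -19 - \frac{7}{4} = - \frac{83}{4}$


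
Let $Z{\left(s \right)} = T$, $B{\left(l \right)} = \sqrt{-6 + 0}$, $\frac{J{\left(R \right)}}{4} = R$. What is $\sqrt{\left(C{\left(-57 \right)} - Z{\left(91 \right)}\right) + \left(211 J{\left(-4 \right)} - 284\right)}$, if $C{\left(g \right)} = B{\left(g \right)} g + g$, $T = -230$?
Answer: $\sqrt{-3487 - 57 i \sqrt{6}} \approx 1.182 - 59.063 i$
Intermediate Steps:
$J{\left(R \right)} = 4 R$
$B{\left(l \right)} = i \sqrt{6}$ ($B{\left(l \right)} = \sqrt{-6} = i \sqrt{6}$)
$Z{\left(s \right)} = -230$
$C{\left(g \right)} = g + i g \sqrt{6}$ ($C{\left(g \right)} = i \sqrt{6} g + g = i g \sqrt{6} + g = g + i g \sqrt{6}$)
$\sqrt{\left(C{\left(-57 \right)} - Z{\left(91 \right)}\right) + \left(211 J{\left(-4 \right)} - 284\right)} = \sqrt{\left(- 57 \left(1 + i \sqrt{6}\right) - -230\right) + \left(211 \cdot 4 \left(-4\right) - 284\right)} = \sqrt{\left(\left(-57 - 57 i \sqrt{6}\right) + 230\right) + \left(211 \left(-16\right) - 284\right)} = \sqrt{\left(173 - 57 i \sqrt{6}\right) - 3660} = \sqrt{-3487 - 57 i \sqrt{6}}$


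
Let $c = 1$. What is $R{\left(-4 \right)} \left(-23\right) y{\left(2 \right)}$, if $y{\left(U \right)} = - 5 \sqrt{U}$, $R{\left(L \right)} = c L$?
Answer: $- 460 \sqrt{2} \approx -650.54$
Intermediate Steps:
$R{\left(L \right)} = L$ ($R{\left(L \right)} = 1 L = L$)
$R{\left(-4 \right)} \left(-23\right) y{\left(2 \right)} = \left(-4\right) \left(-23\right) \left(- 5 \sqrt{2}\right) = 92 \left(- 5 \sqrt{2}\right) = - 460 \sqrt{2}$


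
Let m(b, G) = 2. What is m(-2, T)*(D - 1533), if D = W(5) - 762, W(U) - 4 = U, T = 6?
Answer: -4572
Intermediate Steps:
W(U) = 4 + U
D = -753 (D = (4 + 5) - 762 = 9 - 762 = -753)
m(-2, T)*(D - 1533) = 2*(-753 - 1533) = 2*(-2286) = -4572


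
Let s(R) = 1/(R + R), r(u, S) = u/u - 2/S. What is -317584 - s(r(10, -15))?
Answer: -10797871/34 ≈ -3.1758e+5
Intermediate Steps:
r(u, S) = 1 - 2/S
s(R) = 1/(2*R)
-317584 - s(r(10, -15)) = -317584 - 1/(2*((-2 - 15)/(-15))) = -317584 - 1/(2*((-1/15*(-17)))) = -317584 - 1/(2*17/15) = -317584 - 15/(2*17) = -317584 - 1*15/34 = -317584 - 15/34 = -10797871/34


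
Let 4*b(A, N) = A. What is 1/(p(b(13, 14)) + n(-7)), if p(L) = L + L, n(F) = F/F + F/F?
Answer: 2/17 ≈ 0.11765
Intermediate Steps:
b(A, N) = A/4
n(F) = 2 (n(F) = 1 + 1 = 2)
p(L) = 2*L
1/(p(b(13, 14)) + n(-7)) = 1/(2*((¼)*13) + 2) = 1/(2*(13/4) + 2) = 1/(13/2 + 2) = 1/(17/2) = 2/17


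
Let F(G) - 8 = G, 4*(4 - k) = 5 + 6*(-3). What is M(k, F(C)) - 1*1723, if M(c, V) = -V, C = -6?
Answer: -1725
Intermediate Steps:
k = 29/4 (k = 4 - (5 + 6*(-3))/4 = 4 - (5 - 18)/4 = 4 - ¼*(-13) = 4 + 13/4 = 29/4 ≈ 7.2500)
F(G) = 8 + G
M(k, F(C)) - 1*1723 = -(8 - 6) - 1*1723 = -1*2 - 1723 = -2 - 1723 = -1725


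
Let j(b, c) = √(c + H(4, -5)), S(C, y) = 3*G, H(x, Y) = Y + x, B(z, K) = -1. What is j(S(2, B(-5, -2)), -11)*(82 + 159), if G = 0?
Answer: 482*I*√3 ≈ 834.85*I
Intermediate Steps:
S(C, y) = 0 (S(C, y) = 3*0 = 0)
j(b, c) = √(-1 + c) (j(b, c) = √(c + (-5 + 4)) = √(c - 1) = √(-1 + c))
j(S(2, B(-5, -2)), -11)*(82 + 159) = √(-1 - 11)*(82 + 159) = √(-12)*241 = (2*I*√3)*241 = 482*I*√3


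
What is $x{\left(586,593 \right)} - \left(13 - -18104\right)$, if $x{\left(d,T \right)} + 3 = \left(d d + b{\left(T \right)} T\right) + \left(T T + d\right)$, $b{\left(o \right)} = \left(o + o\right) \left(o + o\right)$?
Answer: $834788939$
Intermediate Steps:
$b{\left(o \right)} = 4 o^{2}$ ($b{\left(o \right)} = 2 o 2 o = 4 o^{2}$)
$x{\left(d,T \right)} = -3 + d + T^{2} + d^{2} + 4 T^{3}$ ($x{\left(d,T \right)} = -3 + \left(\left(d d + 4 T^{2} T\right) + \left(T T + d\right)\right) = -3 + \left(\left(d^{2} + 4 T^{3}\right) + \left(T^{2} + d\right)\right) = -3 + \left(\left(d^{2} + 4 T^{3}\right) + \left(d + T^{2}\right)\right) = -3 + \left(d + T^{2} + d^{2} + 4 T^{3}\right) = -3 + d + T^{2} + d^{2} + 4 T^{3}$)
$x{\left(586,593 \right)} - \left(13 - -18104\right) = \left(-3 + 586 + 593^{2} + 586^{2} + 4 \cdot 593^{3}\right) - \left(13 - -18104\right) = \left(-3 + 586 + 351649 + 343396 + 4 \cdot 208527857\right) - \left(13 + 18104\right) = \left(-3 + 586 + 351649 + 343396 + 834111428\right) - 18117 = 834807056 - 18117 = 834788939$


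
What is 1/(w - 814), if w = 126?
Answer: -1/688 ≈ -0.0014535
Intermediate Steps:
1/(w - 814) = 1/(126 - 814) = 1/(-688) = -1/688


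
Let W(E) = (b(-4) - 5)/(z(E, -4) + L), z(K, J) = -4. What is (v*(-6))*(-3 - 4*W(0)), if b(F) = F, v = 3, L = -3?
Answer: 1026/7 ≈ 146.57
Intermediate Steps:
W(E) = 9/7 (W(E) = (-4 - 5)/(-4 - 3) = -9/(-7) = -9*(-1/7) = 9/7)
(v*(-6))*(-3 - 4*W(0)) = (3*(-6))*(-3 - 4*9/7) = -18*(-3 - 36/7) = -18*(-57/7) = 1026/7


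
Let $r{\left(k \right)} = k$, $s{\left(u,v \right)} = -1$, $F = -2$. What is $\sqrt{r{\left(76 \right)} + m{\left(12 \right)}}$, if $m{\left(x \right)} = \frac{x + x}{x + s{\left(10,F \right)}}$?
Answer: $\frac{2 \sqrt{2365}}{11} \approx 8.842$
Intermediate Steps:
$m{\left(x \right)} = \frac{2 x}{-1 + x}$ ($m{\left(x \right)} = \frac{x + x}{x - 1} = \frac{2 x}{-1 + x}$)
$\sqrt{r{\left(76 \right)} + m{\left(12 \right)}} = \sqrt{76 + 2 \cdot 12 \frac{1}{-1 + 12}} = \sqrt{76 + 2 \cdot 12 \cdot \frac{1}{11}} = \sqrt{76 + \frac{24}{11}} = \sqrt{\frac{860}{11}} = \frac{2 \sqrt{2365}}{11}$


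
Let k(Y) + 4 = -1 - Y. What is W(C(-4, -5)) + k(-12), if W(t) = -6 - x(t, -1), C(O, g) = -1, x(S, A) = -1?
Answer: 2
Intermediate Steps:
k(Y) = -5 - Y (k(Y) = -4 + (-1 - Y) = -5 - Y)
W(t) = -5 (W(t) = -6 - 1*(-1) = -6 + 1 = -5)
W(C(-4, -5)) + k(-12) = -5 + (-5 - 1*(-12)) = -5 + (-5 + 12) = -5 + 7 = 2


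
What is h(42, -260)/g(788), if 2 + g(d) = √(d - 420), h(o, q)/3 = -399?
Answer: -171/26 - 171*√23/13 ≈ -69.661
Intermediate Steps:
h(o, q) = -1197 (h(o, q) = 3*(-399) = -1197)
g(d) = -2 + √(-420 + d) (g(d) = -2 + √(d - 420) = -2 + √(-420 + d))
h(42, -260)/g(788) = -1197/(-2 + √(-420 + 788)) = -1197/(-2 + √368) = -1197/(-2 + 4*√23)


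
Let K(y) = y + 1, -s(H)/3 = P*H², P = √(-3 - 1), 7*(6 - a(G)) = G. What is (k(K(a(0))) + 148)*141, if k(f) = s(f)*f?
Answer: 20868 - 290178*I ≈ 20868.0 - 2.9018e+5*I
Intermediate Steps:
a(G) = 6 - G/7
P = 2*I (P = √(-4) = 2*I ≈ 2.0*I)
s(H) = -6*I*H² (s(H) = -3*2*I*H² = -6*I*H²)
K(y) = 1 + y
k(f) = -6*I*f³ (k(f) = (-6*I*f²)*f = -6*I*f³)
(k(K(a(0))) + 148)*141 = (-6*I*(1 + (6 - ⅐*0))³ + 148)*141 = (-6*I*(1 + (6 + 0))³ + 148)*141 = (-6*I*(1 + 6)³ + 148)*141 = (-6*I*7³ + 148)*141 = (-6*I*343 + 148)*141 = (-2058*I + 148)*141 = (148 - 2058*I)*141 = 20868 - 290178*I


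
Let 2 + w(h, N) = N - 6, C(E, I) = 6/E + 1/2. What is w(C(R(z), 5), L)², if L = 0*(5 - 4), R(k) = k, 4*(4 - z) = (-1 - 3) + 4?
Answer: 64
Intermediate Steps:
z = 4 (z = 4 - ((-1 - 3) + 4)/4 = 4 - (-4 + 4)/4 = 4 - ¼*0 = 4 + 0 = 4)
C(E, I) = ½ + 6/E (C(E, I) = 6/E + 1*(½) = 6/E + ½ = ½ + 6/E)
L = 0 (L = 0*1 = 0)
w(h, N) = -8 + N (w(h, N) = -2 + (N - 6) = -2 + (-6 + N) = -8 + N)
w(C(R(z), 5), L)² = (-8 + 0)² = (-8)² = 64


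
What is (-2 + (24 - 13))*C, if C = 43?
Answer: 387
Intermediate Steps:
(-2 + (24 - 13))*C = (-2 + (24 - 13))*43 = (-2 + 11)*43 = 9*43 = 387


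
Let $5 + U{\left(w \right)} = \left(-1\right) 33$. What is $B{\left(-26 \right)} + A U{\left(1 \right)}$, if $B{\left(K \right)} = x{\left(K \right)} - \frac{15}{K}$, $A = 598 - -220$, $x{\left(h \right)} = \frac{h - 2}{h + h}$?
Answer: $- \frac{808155}{26} \approx -31083.0$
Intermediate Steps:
$x{\left(h \right)} = \frac{-2 + h}{2 h}$
$U{\left(w \right)} = -38$ ($U{\left(w \right)} = -5 - 33 = -38$)
$A = 818$ ($A = 598 + 220 = 818$)
$B{\left(K \right)} = - \frac{15}{K} + \frac{-2 + K}{2 K}$ ($B{\left(K \right)} = \frac{-2 + K}{2 K} - \frac{15}{K} = - \frac{15}{K} + \frac{-2 + K}{2 K}$)
$B{\left(-26 \right)} + A U{\left(1 \right)} = \frac{-32 - 26}{2 \left(-26\right)} + 818 \left(-38\right) = \frac{1}{2} \left(- \frac{1}{26}\right) \left(-58\right) - 31084 = \frac{29}{26} - 31084 = - \frac{808155}{26}$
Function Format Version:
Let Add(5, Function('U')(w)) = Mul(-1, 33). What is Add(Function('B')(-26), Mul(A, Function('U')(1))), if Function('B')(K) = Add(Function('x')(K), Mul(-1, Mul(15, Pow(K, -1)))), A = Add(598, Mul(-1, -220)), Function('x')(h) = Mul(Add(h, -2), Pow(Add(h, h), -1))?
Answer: Rational(-808155, 26) ≈ -31083.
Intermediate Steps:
Function('x')(h) = Mul(Rational(1, 2), Pow(h, -1), Add(-2, h)) (Function('x')(h) = Mul(Add(-2, h), Pow(Mul(2, h), -1)) = Mul(Add(-2, h), Mul(Rational(1, 2), Pow(h, -1))) = Mul(Rational(1, 2), Pow(h, -1), Add(-2, h)))
Function('U')(w) = -38 (Function('U')(w) = Add(-5, Mul(-1, 33)) = Add(-5, -33) = -38)
A = 818 (A = Add(598, 220) = 818)
Function('B')(K) = Add(Mul(-15, Pow(K, -1)), Mul(Rational(1, 2), Pow(K, -1), Add(-2, K))) (Function('B')(K) = Add(Mul(Rational(1, 2), Pow(K, -1), Add(-2, K)), Mul(-1, Mul(15, Pow(K, -1)))) = Add(Mul(Rational(1, 2), Pow(K, -1), Add(-2, K)), Mul(-15, Pow(K, -1))) = Add(Mul(-15, Pow(K, -1)), Mul(Rational(1, 2), Pow(K, -1), Add(-2, K))))
Add(Function('B')(-26), Mul(A, Function('U')(1))) = Add(Mul(Rational(1, 2), Pow(-26, -1), Add(-32, -26)), Mul(818, -38)) = Add(Mul(Rational(1, 2), Rational(-1, 26), -58), -31084) = Add(Rational(29, 26), -31084) = Rational(-808155, 26)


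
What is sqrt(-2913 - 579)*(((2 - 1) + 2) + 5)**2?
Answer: 384*I*sqrt(97) ≈ 3782.0*I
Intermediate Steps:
sqrt(-2913 - 579)*(((2 - 1) + 2) + 5)**2 = sqrt(-3492)*((1 + 2) + 5)**2 = (6*I*sqrt(97))*(3 + 5)**2 = (6*I*sqrt(97))*8**2 = (6*I*sqrt(97))*64 = 384*I*sqrt(97)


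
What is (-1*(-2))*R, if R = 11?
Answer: 22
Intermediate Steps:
(-1*(-2))*R = -1*(-2)*11 = 2*11 = 22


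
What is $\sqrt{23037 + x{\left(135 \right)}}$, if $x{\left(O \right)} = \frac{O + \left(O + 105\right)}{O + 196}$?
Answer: $\frac{\sqrt{2524080882}}{331} \approx 151.78$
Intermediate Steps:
$x{\left(O \right)} = \frac{105 + 2 O}{196 + O}$ ($x{\left(O \right)} = \frac{O + \left(105 + O\right)}{196 + O} = \frac{105 + 2 O}{196 + O}$)
$\sqrt{23037 + x{\left(135 \right)}} = \sqrt{23037 + \frac{105 + 2 \cdot 135}{196 + 135}} = \sqrt{23037 + \frac{105 + 270}{331}} = \sqrt{23037 + \frac{1}{331} \cdot 375} = \sqrt{23037 + \frac{375}{331}} = \sqrt{\frac{7625622}{331}} = \frac{\sqrt{2524080882}}{331}$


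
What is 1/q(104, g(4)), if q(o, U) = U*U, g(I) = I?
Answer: 1/16 ≈ 0.062500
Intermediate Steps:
q(o, U) = U**2
1/q(104, g(4)) = 1/(4**2) = 1/16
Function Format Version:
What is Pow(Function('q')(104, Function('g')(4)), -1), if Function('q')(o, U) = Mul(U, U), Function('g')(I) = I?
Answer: Rational(1, 16) ≈ 0.062500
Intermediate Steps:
Function('q')(o, U) = Pow(U, 2)
Pow(Function('q')(104, Function('g')(4)), -1) = Pow(Pow(4, 2), -1) = Pow(16, -1) = Rational(1, 16)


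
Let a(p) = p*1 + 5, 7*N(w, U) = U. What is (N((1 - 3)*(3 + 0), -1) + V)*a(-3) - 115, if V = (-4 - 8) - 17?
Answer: -1213/7 ≈ -173.29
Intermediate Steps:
N(w, U) = U/7
V = -29 (V = -12 - 17 = -29)
a(p) = 5 + p (a(p) = p + 5 = 5 + p)
(N((1 - 3)*(3 + 0), -1) + V)*a(-3) - 115 = ((1/7)*(-1) - 29)*(5 - 3) - 115 = (-1/7 - 29)*2 - 115 = -204/7*2 - 115 = -408/7 - 115 = -1213/7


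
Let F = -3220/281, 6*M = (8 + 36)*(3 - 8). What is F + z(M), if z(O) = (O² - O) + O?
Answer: 3371120/2529 ≈ 1333.0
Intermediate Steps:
M = -110/3 (M = ((8 + 36)*(3 - 8))/6 = (44*(-5))/6 = (⅙)*(-220) = -110/3 ≈ -36.667)
z(O) = O²
F = -3220/281 (F = -3220*1/281 = -3220/281 ≈ -11.459)
F + z(M) = -3220/281 + (-110/3)² = -3220/281 + 12100/9 = 3371120/2529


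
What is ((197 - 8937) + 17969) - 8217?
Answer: 1012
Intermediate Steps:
((197 - 8937) + 17969) - 8217 = (-8740 + 17969) - 8217 = 9229 - 8217 = 1012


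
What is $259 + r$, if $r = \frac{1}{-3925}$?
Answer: $\frac{1016574}{3925} \approx 259.0$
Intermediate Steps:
$r = - \frac{1}{3925} \approx -0.00025478$
$259 + r = 259 - \frac{1}{3925} = \frac{1016574}{3925}$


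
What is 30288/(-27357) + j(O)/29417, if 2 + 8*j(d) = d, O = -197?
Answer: -2377766937/2146028984 ≈ -1.1080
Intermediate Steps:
j(d) = -¼ + d/8
30288/(-27357) + j(O)/29417 = 30288/(-27357) + (-¼ + (⅛)*(-197))/29417 = 30288*(-1/27357) + (-¼ - 197/8)*(1/29417) = -10096/9119 - 199/8*1/29417 = -10096/9119 - 199/235336 = -2377766937/2146028984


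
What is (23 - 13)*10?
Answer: 100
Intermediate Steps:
(23 - 13)*10 = 10*10 = 100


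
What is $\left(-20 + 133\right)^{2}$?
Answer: $12769$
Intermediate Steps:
$\left(-20 + 133\right)^{2} = 113^{2} = 12769$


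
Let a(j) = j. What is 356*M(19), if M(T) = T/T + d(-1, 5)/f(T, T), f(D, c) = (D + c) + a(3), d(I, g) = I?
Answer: 14240/41 ≈ 347.32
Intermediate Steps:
f(D, c) = 3 + D + c (f(D, c) = (D + c) + 3 = 3 + D + c)
M(T) = 1 - 1/(3 + 2*T) (M(T) = T/T - 1/(3 + T + T) = 1 - 1/(3 + 2*T))
356*M(19) = 356*(2*(1 + 19)/(3 + 2*19)) = 356*(2*20/(3 + 38)) = 356*(2*20/41) = 356*(2*(1/41)*20) = 356*(40/41) = 14240/41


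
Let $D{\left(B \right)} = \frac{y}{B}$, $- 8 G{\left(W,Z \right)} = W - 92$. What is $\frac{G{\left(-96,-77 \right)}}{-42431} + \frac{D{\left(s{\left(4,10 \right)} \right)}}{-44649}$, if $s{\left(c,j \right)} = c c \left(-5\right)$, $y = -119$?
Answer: $- \frac{88989409}{151560137520} \approx -0.00058716$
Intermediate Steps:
$G{\left(W,Z \right)} = \frac{23}{2} - \frac{W}{8}$ ($G{\left(W,Z \right)} = - \frac{W - 92}{8} = - \frac{-92 + W}{8} = \frac{23}{2} - \frac{W}{8}$)
$s{\left(c,j \right)} = - 5 c^{2}$ ($s{\left(c,j \right)} = c^{2} \left(-5\right) = - 5 c^{2}$)
$D{\left(B \right)} = - \frac{119}{B}$
$\frac{G{\left(-96,-77 \right)}}{-42431} + \frac{D{\left(s{\left(4,10 \right)} \right)}}{-44649} = \frac{\frac{23}{2} - -12}{-42431} + \frac{\left(-119\right) \frac{1}{\left(-5\right) 4^{2}}}{-44649} = \left(\frac{23}{2} + 12\right) \left(- \frac{1}{42431}\right) + - \frac{119}{\left(-5\right) 16} \left(- \frac{1}{44649}\right) = \frac{47}{2} \left(- \frac{1}{42431}\right) + - \frac{119}{-80} \left(- \frac{1}{44649}\right) = - \frac{47}{84862} + \left(-119\right) \left(- \frac{1}{80}\right) \left(- \frac{1}{44649}\right) = - \frac{47}{84862} + \frac{119}{80} \left(- \frac{1}{44649}\right) = - \frac{47}{84862} - \frac{119}{3571920} = - \frac{88989409}{151560137520}$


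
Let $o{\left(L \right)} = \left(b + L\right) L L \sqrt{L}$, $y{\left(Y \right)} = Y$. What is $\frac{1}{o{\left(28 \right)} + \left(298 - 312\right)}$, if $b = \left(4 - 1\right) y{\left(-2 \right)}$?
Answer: $\frac{1}{594986994} + \frac{176 \sqrt{7}}{42499071} \approx 1.0958 \cdot 10^{-5}$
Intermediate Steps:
$b = -6$ ($b = \left(4 - 1\right) \left(-2\right) = 3 \left(-2\right) = -6$)
$o{\left(L \right)} = L^{\frac{5}{2}} \left(-6 + L\right)$ ($o{\left(L \right)} = \left(-6 + L\right) L L \sqrt{L} = L \left(-6 + L\right) L^{\frac{3}{2}} = L^{\frac{5}{2}} \left(-6 + L\right)$)
$\frac{1}{o{\left(28 \right)} + \left(298 - 312\right)} = \frac{1}{28^{\frac{5}{2}} \left(-6 + 28\right) + \left(298 - 312\right)} = \frac{1}{1568 \sqrt{7} \cdot 22 - 14} = \frac{1}{34496 \sqrt{7} - 14} = \frac{1}{-14 + 34496 \sqrt{7}}$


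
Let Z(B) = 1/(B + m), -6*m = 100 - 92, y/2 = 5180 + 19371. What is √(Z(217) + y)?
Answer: √20554541059/647 ≈ 221.59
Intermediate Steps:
y = 49102 (y = 2*(5180 + 19371) = 2*24551 = 49102)
m = -4/3 (m = -(100 - 92)/6 = -⅙*8 = -4/3 ≈ -1.3333)
Z(B) = 1/(-4/3 + B) (Z(B) = 1/(B - 4/3) = 1/(-4/3 + B))
√(Z(217) + y) = √(3/(-4 + 3*217) + 49102) = √(3/(-4 + 651) + 49102) = √(3/647 + 49102) = √(31768997/647) = √20554541059/647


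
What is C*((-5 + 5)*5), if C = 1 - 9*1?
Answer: 0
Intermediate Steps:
C = -8 (C = 1 - 9 = -8)
C*((-5 + 5)*5) = -8*(-5 + 5)*5 = -0*5 = -8*0 = 0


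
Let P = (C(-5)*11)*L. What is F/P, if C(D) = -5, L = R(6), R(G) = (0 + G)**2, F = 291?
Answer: -97/660 ≈ -0.14697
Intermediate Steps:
R(G) = G**2
L = 36 (L = 6**2 = 36)
P = -1980 (P = -5*11*36 = -55*36 = -1980)
F/P = 291/(-1980) = 291*(-1/1980) = -97/660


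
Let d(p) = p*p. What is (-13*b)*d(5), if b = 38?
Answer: -12350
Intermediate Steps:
d(p) = p**2
(-13*b)*d(5) = -13*38*5**2 = -494*25 = -12350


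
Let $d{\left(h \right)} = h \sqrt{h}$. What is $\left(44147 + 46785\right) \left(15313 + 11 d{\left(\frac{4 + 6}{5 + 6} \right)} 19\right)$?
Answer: $1392441716 + \frac{17277080 \sqrt{110}}{11} \approx 1.4089 \cdot 10^{9}$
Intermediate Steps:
$d{\left(h \right)} = h^{\frac{3}{2}}$
$\left(44147 + 46785\right) \left(15313 + 11 d{\left(\frac{4 + 6}{5 + 6} \right)} 19\right) = \left(44147 + 46785\right) \left(15313 + 11 \left(\frac{4 + 6}{5 + 6}\right)^{\frac{3}{2}} \cdot 19\right) = 90932 \left(15313 + 11 \left(\frac{10}{11}\right)^{\frac{3}{2}} \cdot 19\right) = 90932 \left(15313 + 11 \frac{10 \sqrt{110}}{121} \cdot 19\right) = 90932 \left(15313 + \frac{10 \sqrt{110}}{11} \cdot 19\right) = 90932 \left(15313 + \frac{190 \sqrt{110}}{11}\right) = 1392441716 + \frac{17277080 \sqrt{110}}{11}$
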